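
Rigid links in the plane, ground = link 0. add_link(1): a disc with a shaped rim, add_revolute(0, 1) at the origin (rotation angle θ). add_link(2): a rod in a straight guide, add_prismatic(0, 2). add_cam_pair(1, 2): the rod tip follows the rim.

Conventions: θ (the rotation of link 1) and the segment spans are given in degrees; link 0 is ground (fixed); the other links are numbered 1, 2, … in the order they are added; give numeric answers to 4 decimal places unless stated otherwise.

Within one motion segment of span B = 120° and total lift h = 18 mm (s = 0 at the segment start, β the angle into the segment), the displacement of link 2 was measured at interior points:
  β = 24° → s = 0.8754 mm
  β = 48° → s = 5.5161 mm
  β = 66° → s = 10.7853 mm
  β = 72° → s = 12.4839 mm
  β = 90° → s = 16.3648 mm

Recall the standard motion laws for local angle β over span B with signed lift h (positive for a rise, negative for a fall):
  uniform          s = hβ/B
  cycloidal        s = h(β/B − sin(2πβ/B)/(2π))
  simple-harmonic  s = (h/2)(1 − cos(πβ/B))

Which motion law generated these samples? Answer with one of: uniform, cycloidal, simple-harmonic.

candidates at β/B = r: uniform s = h·r (linear in β); cycloidal s = h·(r − sin(2πr)/(2π)); simple-harmonic s = (h/2)(1 − cos(πr))
β=24°: printed 0.8754 | uniform 3.6000, cycloidal 0.8754, simple-harmonic 1.7188
β=48°: printed 5.5161 | uniform 7.2000, cycloidal 5.5161, simple-harmonic 6.2188
β=66°: printed 10.7853 | uniform 9.9000, cycloidal 10.7853, simple-harmonic 10.4079
β=72°: printed 12.4839 | uniform 10.8000, cycloidal 12.4839, simple-harmonic 11.7812
β=90°: printed 16.3648 | uniform 13.5000, cycloidal 16.3648, simple-harmonic 15.3640
only one law matches every sample → cycloidal

cycloidal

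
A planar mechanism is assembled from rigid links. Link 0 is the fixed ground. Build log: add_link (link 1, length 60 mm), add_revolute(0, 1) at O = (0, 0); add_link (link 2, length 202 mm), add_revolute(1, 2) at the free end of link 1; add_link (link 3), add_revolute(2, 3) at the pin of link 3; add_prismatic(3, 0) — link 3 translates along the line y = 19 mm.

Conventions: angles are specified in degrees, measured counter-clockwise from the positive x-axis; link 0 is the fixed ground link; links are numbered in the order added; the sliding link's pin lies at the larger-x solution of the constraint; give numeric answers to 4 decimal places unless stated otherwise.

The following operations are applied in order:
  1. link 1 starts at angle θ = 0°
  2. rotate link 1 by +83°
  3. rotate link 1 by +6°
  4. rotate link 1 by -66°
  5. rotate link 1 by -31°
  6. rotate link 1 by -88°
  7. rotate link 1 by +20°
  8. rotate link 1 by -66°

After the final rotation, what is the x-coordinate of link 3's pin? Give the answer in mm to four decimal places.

geometry: r = 60 mm, L = 202 mm, e = 19 mm; θ starts at 0°
rotate link 1 by +83°: θ ← 0° +83° = 83°
rotate link 1 by +6°: θ ← 83° +6° = 89°
rotate link 1 by -66°: θ ← 89° -66° = 23°
rotate link 1 by -31°: θ ← 23° -31° = -8°
rotate link 1 by -88°: θ ← -8° -88° = -96°
rotate link 1 by +20°: θ ← -96° +20° = -76°
rotate link 1 by -66°: θ ← -76° -66° = -142°
crank pin P = (r cos θ, r sin θ) = (-47.280645, -36.939689)
h = r sin θ − e = -36.939689 − 19 = -55.939689
x = r cos θ + √(L² − h²) = -47.280645 + 194.099849 = 146.819203

146.8192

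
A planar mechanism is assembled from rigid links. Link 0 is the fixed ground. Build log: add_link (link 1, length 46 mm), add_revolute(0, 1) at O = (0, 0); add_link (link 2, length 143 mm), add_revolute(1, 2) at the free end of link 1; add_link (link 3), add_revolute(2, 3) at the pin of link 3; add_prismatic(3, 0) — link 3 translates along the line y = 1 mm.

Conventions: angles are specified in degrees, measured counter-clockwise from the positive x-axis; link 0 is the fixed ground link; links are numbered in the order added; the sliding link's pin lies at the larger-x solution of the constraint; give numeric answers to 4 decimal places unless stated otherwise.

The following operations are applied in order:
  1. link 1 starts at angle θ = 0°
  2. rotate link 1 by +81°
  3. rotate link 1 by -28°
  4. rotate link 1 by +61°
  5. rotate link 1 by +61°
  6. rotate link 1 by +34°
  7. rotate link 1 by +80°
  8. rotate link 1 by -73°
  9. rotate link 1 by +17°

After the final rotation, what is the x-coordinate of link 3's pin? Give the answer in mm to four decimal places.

geometry: r = 46 mm, L = 143 mm, e = 1 mm; θ starts at 0°
rotate link 1 by +81°: θ ← 0° +81° = 81°
rotate link 1 by -28°: θ ← 81° -28° = 53°
rotate link 1 by +61°: θ ← 53° +61° = 114°
rotate link 1 by +61°: θ ← 114° +61° = 175°
rotate link 1 by +34°: θ ← 175° +34° = 209°
rotate link 1 by +80°: θ ← 209° +80° = 289°
rotate link 1 by -73°: θ ← 289° -73° = 216°
rotate link 1 by +17°: θ ← 216° +17° = 233°
crank pin P = (r cos θ, r sin θ) = (-27.683491, -36.737233)
h = r sin θ − e = -36.737233 − 1 = -37.737233
x = r cos θ + √(L² − h²) = -27.683491 + 137.930784 = 110.247293

110.2473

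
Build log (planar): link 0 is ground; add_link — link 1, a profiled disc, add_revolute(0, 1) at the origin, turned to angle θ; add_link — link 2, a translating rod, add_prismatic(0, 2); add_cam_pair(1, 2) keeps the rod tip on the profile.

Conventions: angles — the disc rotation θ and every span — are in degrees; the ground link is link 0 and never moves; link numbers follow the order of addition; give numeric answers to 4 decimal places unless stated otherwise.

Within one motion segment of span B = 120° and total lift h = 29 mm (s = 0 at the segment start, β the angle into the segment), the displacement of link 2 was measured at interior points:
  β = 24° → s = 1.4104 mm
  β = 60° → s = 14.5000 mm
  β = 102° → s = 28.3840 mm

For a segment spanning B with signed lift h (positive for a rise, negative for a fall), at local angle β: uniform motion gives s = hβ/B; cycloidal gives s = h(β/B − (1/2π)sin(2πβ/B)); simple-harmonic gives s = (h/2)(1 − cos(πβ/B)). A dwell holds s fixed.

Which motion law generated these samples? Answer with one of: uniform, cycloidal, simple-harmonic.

candidates at β/B = r: uniform s = h·r (linear in β); cycloidal s = h·(r − sin(2πr)/(2π)); simple-harmonic s = (h/2)(1 − cos(πr))
β=24°: printed 1.4104 | uniform 5.8000, cycloidal 1.4104, simple-harmonic 2.7693
β=60°: printed 14.5000 | uniform 14.5000, cycloidal 14.5000, simple-harmonic 14.5000
β=102°: printed 28.3840 | uniform 24.6500, cycloidal 28.3840, simple-harmonic 27.4196
only one law matches every sample → cycloidal

cycloidal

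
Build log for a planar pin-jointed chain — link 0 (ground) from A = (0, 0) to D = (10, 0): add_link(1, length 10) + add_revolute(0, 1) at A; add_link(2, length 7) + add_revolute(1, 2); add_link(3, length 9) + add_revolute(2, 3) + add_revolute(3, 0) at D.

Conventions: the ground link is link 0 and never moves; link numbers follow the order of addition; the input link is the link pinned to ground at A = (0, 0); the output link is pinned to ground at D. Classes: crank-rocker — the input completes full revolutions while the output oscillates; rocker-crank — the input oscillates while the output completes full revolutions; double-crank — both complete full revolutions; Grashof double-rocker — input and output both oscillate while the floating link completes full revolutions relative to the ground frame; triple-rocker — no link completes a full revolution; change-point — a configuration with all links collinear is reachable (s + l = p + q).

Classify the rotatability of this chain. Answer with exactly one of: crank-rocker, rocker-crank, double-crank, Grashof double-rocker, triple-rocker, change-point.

lengths: ground=10, input=10, coupler=7, output=9
sorted: s=7 (shortest), l=10 (longest), p+q=19
s + l = 17 vs p + q = 19
s + l < p + q (Grashof) with shortest = coupler link → Grashof double-rocker

Grashof double-rocker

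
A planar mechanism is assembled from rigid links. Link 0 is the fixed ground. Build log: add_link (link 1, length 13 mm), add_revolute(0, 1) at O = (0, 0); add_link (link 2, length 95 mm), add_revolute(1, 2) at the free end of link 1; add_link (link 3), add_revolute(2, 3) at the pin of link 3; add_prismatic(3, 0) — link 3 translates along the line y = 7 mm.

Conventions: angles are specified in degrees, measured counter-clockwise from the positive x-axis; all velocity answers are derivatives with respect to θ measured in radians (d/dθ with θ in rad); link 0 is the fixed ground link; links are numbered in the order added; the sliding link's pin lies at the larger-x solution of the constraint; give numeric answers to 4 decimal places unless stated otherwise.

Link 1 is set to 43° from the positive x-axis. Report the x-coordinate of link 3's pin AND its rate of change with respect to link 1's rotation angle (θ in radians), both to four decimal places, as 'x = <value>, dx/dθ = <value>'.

geometry: r = 13 mm, L = 95 mm, e = 7 mm
crank pin P = (r cos θ, r sin θ) = (9.507598, 8.865979)
h = r sin θ − e = 8.865979 − 7 = 1.865979
x = r cos θ + √(L² − h²) = 9.507598 + 94.981673 = 104.489271
dx/dθ = −r sin θ − h·r cos θ/√(L² − h²) (θ in radians; h = 1.865979) = -9.052762

x = 104.4893, dx/dθ = -9.0528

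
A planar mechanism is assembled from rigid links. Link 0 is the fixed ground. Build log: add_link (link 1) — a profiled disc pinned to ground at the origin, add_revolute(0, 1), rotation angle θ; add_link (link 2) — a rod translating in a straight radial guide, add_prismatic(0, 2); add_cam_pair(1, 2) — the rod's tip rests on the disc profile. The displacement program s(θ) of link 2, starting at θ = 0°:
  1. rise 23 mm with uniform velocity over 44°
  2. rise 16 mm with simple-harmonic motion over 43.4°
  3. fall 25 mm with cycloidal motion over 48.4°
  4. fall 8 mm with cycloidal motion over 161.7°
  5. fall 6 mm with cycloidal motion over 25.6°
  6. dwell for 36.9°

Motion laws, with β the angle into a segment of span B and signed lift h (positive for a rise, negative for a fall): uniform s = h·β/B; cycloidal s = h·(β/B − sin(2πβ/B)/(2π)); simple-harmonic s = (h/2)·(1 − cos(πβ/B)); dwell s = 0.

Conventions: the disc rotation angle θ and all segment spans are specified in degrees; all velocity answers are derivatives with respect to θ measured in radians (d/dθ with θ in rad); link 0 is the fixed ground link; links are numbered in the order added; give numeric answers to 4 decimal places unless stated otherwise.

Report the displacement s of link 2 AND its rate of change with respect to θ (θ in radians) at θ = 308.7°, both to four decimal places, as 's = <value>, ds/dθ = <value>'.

seg 1 [0°–44°] uniform, h=23: full span → s += 23 → s = 23.0000
seg 2 [44°–87.4°] simple-harmonic, h=16: full span → s += 16 → s = 39.0000
seg 3 [87.4°–135.8°] cycloidal, h=-25: full span → s += -25 → s = 14.0000
seg 4 [135.8°–297.5°] cycloidal, h=-8: full span → s += -8 → s = 6.0000
seg 5 [297.5°–323.1°] cycloidal, h=-6: θ=308.7° here. β=11.2, B=25.6. -6·(0.4375 − sin(2π·0.4375)/(2π)) = -2.2596 → s = 3.7404
velocity in seg [297.5°–323.1°] (cycloidal), θ in radians: β = 11.2° = 0.1955 rad, B = 25.6° = 0.4468 rad; ds/dθ = (h/B)(1 − cos(2πβ/B)) = ((-6)/0.4468)(1 − cos(2π·0.4375)) = -25.835198 mm/rad

s = 3.7404, ds/dθ = -25.8352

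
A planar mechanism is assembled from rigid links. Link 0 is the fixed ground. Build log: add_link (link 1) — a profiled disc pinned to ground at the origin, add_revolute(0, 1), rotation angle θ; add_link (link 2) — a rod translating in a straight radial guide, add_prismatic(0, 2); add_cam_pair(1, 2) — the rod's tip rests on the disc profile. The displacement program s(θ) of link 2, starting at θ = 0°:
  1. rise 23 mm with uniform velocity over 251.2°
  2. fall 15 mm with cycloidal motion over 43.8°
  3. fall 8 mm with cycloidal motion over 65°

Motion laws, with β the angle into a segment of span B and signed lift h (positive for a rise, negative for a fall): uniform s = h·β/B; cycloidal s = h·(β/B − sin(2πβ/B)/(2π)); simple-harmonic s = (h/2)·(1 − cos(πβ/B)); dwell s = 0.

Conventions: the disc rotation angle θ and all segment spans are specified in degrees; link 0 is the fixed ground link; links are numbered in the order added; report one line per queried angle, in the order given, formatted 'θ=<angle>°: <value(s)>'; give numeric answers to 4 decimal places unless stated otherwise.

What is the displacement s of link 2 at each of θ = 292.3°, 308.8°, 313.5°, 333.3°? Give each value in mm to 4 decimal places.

seg 1 [0°–251.2°] uniform, h=23: full span → s += 23 → s = 23.0000
seg 2 [251.2°–295°] cycloidal, h=-15: θ=292.3° here. β=41.1, B=43.8. -15·(0.9384 − sin(2π·0.9384)/(2π)) = -14.9771 → s = 8.0229
seg 2 [251.2°–295°] cycloidal, h=-15: full span → s += -15 → s = 8.0000
seg 3 [295°–360°] cycloidal, h=-8: θ=308.8° here. β=13.8, B=65. -8·(0.2123 − sin(2π·0.2123)/(2π)) = -0.4608 → s = 7.5392
seg 3 [295°–360°] cycloidal, h=-8: θ=313.5° here. β=18.5, B=65. -8·(0.2846 − sin(2π·0.2846)/(2π)) = -1.0337 → s = 6.9663
seg 3 [295°–360°] cycloidal, h=-8: θ=333.3° here. β=38.3, B=65. -8·(0.5892 − sin(2π·0.5892)/(2π)) = -5.3909 → s = 2.6091

θ=292.3°: 8.0229
θ=308.8°: 7.5392
θ=313.5°: 6.9663
θ=333.3°: 2.6091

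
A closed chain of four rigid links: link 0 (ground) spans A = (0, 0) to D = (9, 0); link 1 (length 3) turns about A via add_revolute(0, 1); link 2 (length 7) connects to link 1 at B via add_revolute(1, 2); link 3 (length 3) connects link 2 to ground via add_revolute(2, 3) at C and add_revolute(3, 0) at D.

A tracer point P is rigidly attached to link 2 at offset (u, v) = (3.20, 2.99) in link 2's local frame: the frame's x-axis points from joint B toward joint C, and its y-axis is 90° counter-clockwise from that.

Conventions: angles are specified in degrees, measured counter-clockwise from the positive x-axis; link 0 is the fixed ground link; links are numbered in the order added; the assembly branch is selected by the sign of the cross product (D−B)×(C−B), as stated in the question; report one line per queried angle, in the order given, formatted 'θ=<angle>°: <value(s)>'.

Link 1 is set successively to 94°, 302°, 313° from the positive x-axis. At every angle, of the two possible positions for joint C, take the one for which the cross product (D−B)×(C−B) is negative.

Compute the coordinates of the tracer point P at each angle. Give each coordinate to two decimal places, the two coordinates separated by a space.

A=(0,0), D=(9.00,0)
θ=94°: B = A + 3.00·(cos94°, sin94°) = (-0.2093, 2.9927)
θ=94°: |BD| = 9.6833
θ=94°: circle(B,7.00) ∩ circle(D,3.00): a=6.9071, h=1.1368
θ=94°:   candidates: C₊=(6.7110,1.9392) cross=11.008; C₋=(6.0083,-0.2232) cross=-11.008
θ=94°:   branch - wants cross < 0 → take C=(6.0083,-0.2232) (cross=-11.008)
θ=94°: ex = (C−B)/|BC| = (0.8882,-0.4594); ey = (0.4594,0.8882)
θ=94°: P = B + 3.20·ex + 2.99·ey = (4.0067,4.1784)
θ=302°: B = A + 3.00·(cos302°, sin302°) = (1.5898, -2.5441)
θ=302°: |BD| = 7.8348
θ=302°: circle(B,7.00) ∩ circle(D,3.00): a=6.4701, h=2.6716
θ=302°:   candidates: C₊=(6.8417,2.0837) cross=20.932; C₋=(8.5768,-2.9700) cross=-20.932
θ=302°:   branch - wants cross < 0 → take C=(8.5768,-2.9700) (cross=-20.932)
θ=302°: ex = (C−B)/|BC| = (0.9981,-0.0608); ey = (0.0608,0.9981)
θ=302°: P = B + 3.20·ex + 2.99·ey = (4.9657,0.2456)
θ=313°: B = A + 3.00·(cos313°, sin313°) = (2.0460, -2.1941)
θ=313°: |BD| = 7.2919
θ=313°: circle(B,7.00) ∩ circle(D,3.00): a=6.3887, h=2.8608
θ=313°:   candidates: C₊=(7.2779,2.4565) cross=20.861; C₋=(8.9994,-3.0000) cross=-20.861
θ=313°:   branch - wants cross < 0 → take C=(8.9994,-3.0000) (cross=-20.861)
θ=313°: ex = (C−B)/|BC| = (0.9933,-0.1151); ey = (0.1151,0.9933)
θ=313°: P = B + 3.20·ex + 2.99·ey = (5.5690,0.4076)

θ=94°: 4.01 4.18
θ=302°: 4.97 0.25
θ=313°: 5.57 0.41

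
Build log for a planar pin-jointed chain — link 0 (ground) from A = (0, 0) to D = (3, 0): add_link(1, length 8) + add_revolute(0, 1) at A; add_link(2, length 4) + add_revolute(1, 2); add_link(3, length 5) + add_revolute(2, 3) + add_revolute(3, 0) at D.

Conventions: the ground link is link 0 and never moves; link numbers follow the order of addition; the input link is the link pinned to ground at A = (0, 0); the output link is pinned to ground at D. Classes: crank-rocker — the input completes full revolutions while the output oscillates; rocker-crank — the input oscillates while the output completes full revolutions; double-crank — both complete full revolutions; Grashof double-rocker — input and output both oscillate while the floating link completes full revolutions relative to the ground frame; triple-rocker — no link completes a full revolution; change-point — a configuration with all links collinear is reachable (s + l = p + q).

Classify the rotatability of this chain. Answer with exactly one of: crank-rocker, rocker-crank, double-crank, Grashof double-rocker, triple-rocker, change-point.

lengths: ground=3, input=8, coupler=4, output=5
sorted: s=3 (shortest), l=8 (longest), p+q=9
s + l = 11 vs p + q = 9
s + l > p + q → non-Grashof → no link fully rotates → triple-rocker

triple-rocker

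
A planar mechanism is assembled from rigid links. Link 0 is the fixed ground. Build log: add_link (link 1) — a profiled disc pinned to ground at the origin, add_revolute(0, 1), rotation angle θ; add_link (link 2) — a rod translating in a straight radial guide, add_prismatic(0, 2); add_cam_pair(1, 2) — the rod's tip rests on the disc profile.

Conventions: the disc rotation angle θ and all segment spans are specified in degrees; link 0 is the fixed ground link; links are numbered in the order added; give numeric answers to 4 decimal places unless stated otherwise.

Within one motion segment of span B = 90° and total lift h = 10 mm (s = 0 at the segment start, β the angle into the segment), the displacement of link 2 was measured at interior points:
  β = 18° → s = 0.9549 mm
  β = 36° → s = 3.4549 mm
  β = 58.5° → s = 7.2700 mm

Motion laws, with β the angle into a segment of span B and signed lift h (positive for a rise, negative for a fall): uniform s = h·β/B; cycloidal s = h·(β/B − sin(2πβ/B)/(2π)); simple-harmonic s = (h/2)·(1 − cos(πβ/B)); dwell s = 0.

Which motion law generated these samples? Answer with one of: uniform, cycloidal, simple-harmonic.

candidates at β/B = r: uniform s = h·r (linear in β); cycloidal s = h·(r − sin(2πr)/(2π)); simple-harmonic s = (h/2)(1 − cos(πr))
β=18°: printed 0.9549 | uniform 2.0000, cycloidal 0.4863, simple-harmonic 0.9549
β=36°: printed 3.4549 | uniform 4.0000, cycloidal 3.0645, simple-harmonic 3.4549
β=58.5°: printed 7.2700 | uniform 6.5000, cycloidal 7.7876, simple-harmonic 7.2700
only one law matches every sample → simple-harmonic

simple-harmonic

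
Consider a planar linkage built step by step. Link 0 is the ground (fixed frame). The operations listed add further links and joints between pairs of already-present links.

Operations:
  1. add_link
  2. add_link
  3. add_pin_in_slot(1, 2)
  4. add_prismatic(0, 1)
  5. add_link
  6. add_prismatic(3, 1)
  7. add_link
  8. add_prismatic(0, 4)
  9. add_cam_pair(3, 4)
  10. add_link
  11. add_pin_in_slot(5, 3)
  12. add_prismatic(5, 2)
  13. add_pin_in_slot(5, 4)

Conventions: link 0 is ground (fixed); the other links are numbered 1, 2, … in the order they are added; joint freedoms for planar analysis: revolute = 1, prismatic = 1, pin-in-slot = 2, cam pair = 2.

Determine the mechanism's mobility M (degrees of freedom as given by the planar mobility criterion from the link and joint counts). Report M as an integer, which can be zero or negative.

link 0 = ground. State L|J1|J2 = 1|0|0
+link1  2|0|0
+link2  3|0|0
PS(1,2) f=2→J2  3|0|1
P(0,1) f=1→J1  3|1|1
+link3  4|1|1
P(3,1) f=1→J1  4|2|1
+link4  5|2|1
P(0,4) f=1→J1  5|3|1
C(3,4) f=2→J2  5|3|2
+link5  6|3|2
PS(5,3) f=2→J2  6|3|3
P(5,2) f=1→J1  6|4|3
PS(5,4) f=2→J2  6|4|4
M = 3(6−1)−2·4−4 = 15−8−4 = 3

M = 3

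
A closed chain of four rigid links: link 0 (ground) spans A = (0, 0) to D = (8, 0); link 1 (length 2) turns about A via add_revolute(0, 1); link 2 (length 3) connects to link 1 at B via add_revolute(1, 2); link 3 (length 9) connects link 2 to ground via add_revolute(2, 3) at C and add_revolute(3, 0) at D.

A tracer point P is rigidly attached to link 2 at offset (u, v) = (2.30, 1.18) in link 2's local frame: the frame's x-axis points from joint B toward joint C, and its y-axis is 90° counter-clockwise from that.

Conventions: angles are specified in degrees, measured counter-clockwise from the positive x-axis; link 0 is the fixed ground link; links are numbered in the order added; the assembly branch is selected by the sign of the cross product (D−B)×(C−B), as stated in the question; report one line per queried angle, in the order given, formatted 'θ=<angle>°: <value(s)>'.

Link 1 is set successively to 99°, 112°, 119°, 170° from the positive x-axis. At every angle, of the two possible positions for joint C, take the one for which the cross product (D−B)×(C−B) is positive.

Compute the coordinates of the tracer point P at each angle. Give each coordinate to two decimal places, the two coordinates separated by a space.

A=(0,0), D=(8.00,0)
θ=99°: B = A + 2.00·(cos99°, sin99°) = (-0.3129, 1.9754)
θ=99°: |BD| = 8.5443
θ=99°: circle(B,3.00) ∩ circle(D,9.00): a=0.0589, h=2.9994
θ=99°:   candidates: C₊=(0.4378,4.8799) cross=25.628; C₋=(-0.9490,-0.9564) cross=-25.628
θ=99°:   branch + wants cross > 0 → take C=(0.4378,4.8799) (cross=25.628)
θ=99°: ex = (C−B)/|BC| = (0.2502,0.9682); ey = (-0.9682,0.2502)
θ=99°: P = B + 2.30·ex + 1.18·ey = (-0.8798,4.4975)
θ=112°: B = A + 2.00·(cos112°, sin112°) = (-0.7492, 1.8544)
θ=112°: |BD| = 8.9436
θ=112°: circle(B,3.00) ∩ circle(D,9.00): a=0.4465, h=2.9666
θ=112°:   candidates: C₊=(0.3027,4.6639) cross=26.532; C₋=(-0.9275,-1.1403) cross=-26.532
θ=112°:   branch + wants cross > 0 → take C=(0.3027,4.6639) (cross=26.532)
θ=112°: ex = (C−B)/|BC| = (0.3506,0.9365); ey = (-0.9365,0.3506)
θ=112°: P = B + 2.30·ex + 1.18·ey = (-1.0478,4.4221)
θ=119°: B = A + 2.00·(cos119°, sin119°) = (-0.9696, 1.7492)
θ=119°: |BD| = 9.1386
θ=119°: circle(B,3.00) ∩ circle(D,9.00): a=0.6300, h=2.9331
θ=119°:   candidates: C₊=(0.2101,4.5075) cross=26.805; C₋=(-0.9127,-1.2502) cross=-26.805
θ=119°:   branch + wants cross > 0 → take C=(0.2101,4.5075) (cross=26.805)
θ=119°: ex = (C−B)/|BC| = (0.3932,0.9194); ey = (-0.9194,0.3932)
θ=119°: P = B + 2.30·ex + 1.18·ey = (-1.1501,4.3280)
θ=170°: B = A + 2.00·(cos170°, sin170°) = (-1.9696, 0.3473)
θ=170°: |BD| = 9.9757
θ=170°: circle(B,3.00) ∩ circle(D,9.00): a=1.3790, h=2.6642
θ=170°:   candidates: C₊=(-0.4986,2.9619) cross=26.578; C₋=(-0.6842,-2.3633) cross=-26.578
θ=170°:   branch + wants cross > 0 → take C=(-0.4986,2.9619) (cross=26.578)
θ=170°: ex = (C−B)/|BC| = (0.4903,0.8715); ey = (-0.8715,0.4903)
θ=170°: P = B + 2.30·ex + 1.18·ey = (-1.8703,2.9304)

θ=99°: -0.88 4.50
θ=112°: -1.05 4.42
θ=119°: -1.15 4.33
θ=170°: -1.87 2.93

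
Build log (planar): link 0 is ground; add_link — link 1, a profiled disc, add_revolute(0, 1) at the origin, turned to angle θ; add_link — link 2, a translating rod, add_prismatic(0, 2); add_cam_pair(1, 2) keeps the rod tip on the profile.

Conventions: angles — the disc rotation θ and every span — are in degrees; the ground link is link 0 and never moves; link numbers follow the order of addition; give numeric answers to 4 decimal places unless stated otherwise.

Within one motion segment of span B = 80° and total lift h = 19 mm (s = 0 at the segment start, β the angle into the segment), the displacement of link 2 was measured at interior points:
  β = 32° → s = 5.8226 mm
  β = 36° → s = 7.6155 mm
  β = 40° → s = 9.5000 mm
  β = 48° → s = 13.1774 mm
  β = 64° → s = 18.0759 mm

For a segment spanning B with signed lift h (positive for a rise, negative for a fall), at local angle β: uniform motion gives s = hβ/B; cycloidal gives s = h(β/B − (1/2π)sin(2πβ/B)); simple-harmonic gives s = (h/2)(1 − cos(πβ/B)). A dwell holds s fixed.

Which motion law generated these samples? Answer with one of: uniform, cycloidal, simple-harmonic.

candidates at β/B = r: uniform s = h·r (linear in β); cycloidal s = h·(r − sin(2πr)/(2π)); simple-harmonic s = (h/2)(1 − cos(πr))
β=32°: printed 5.8226 | uniform 7.6000, cycloidal 5.8226, simple-harmonic 6.5643
β=36°: printed 7.6155 | uniform 8.5500, cycloidal 7.6155, simple-harmonic 8.0139
β=40°: printed 9.5000 | uniform 9.5000, cycloidal 9.5000, simple-harmonic 9.5000
β=48°: printed 13.1774 | uniform 11.4000, cycloidal 13.1774, simple-harmonic 12.4357
β=64°: printed 18.0759 | uniform 15.2000, cycloidal 18.0759, simple-harmonic 17.1857
only one law matches every sample → cycloidal

cycloidal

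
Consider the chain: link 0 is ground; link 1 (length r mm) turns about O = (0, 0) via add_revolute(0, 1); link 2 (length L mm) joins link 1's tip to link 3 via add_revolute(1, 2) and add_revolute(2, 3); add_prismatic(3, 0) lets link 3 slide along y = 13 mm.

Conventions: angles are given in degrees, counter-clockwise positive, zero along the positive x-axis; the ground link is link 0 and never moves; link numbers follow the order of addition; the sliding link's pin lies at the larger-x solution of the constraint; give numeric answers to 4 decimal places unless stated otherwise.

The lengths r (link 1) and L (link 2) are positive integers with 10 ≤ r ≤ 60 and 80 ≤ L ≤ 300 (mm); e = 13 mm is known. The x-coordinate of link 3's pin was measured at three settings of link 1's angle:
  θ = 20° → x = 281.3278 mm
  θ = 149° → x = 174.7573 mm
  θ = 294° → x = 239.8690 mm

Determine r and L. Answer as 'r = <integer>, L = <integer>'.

constraint per measurement: (x − r cos θ)² + (r sin θ − e)² = L²
subtracting the θ₁ and θ₂ equations cancels the r² and L² terms:
r = (x₁² − x₂²) / (2[(x₁cos θ₁ + e sin θ₁) − (x₂cos θ₂ + e sin θ₂)]) = 59.0000 → r = 59
L² = (x₁ − r cos θ₁)² + (r sin θ₁ − e)² = 51075.9965 → L = 226.0000 → L = 226
check at θ₃=294°: x = 239.8690 (printed 239.8690) ✓

r = 59, L = 226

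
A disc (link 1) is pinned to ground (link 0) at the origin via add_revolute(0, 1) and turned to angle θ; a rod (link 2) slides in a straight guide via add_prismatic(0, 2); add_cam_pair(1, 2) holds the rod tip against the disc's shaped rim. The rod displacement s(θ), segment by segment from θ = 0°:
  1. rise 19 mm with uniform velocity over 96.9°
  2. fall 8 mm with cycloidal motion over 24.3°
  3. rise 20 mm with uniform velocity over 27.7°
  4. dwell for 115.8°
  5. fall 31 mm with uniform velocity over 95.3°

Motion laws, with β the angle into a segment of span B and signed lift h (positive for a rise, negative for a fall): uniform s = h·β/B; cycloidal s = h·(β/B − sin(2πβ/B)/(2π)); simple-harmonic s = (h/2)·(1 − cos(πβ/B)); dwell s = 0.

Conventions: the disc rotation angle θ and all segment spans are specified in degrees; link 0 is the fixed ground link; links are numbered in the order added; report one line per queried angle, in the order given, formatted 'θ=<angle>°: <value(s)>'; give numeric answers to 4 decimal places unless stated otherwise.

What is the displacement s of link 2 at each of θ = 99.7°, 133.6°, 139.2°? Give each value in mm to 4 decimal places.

segment 1 (0° to 96.9°, uniform, h = 19) is passed completely: s = 0.0000 + (19) = 19.0000
θ = 99.7° falls in segment 2 (96.9° to 121.2°, cycloidal, h = -8): β = 99.7 − 96.9 = 2.8°, B = 24.3°; Δs = -8·(0.1152 − sin(2π·0.1152)/(2π)) = -0.0784; s = 19.0000 − 0.0784 = 18.9216
segment 2 (96.9° to 121.2°, cycloidal, h = -8) is passed completely: s = 19.0000 + (-8) = 11.0000
θ = 133.6° falls in segment 3 (121.2° to 148.9°, uniform, h = 20): β = 133.6 − 121.2 = 12.4°, B = 27.7°; Δs = 20·12.4/27.7 = 8.9531; s = 11.0000 + 8.9531 = 19.9531
θ = 139.2° falls in segment 3 (121.2° to 148.9°, uniform, h = 20): β = 139.2 − 121.2 = 18°, B = 27.7°; Δs = 20·18/27.7 = 12.9964; s = 11.0000 + 12.9964 = 23.9964

θ=99.7°: 18.9216
θ=133.6°: 19.9531
θ=139.2°: 23.9964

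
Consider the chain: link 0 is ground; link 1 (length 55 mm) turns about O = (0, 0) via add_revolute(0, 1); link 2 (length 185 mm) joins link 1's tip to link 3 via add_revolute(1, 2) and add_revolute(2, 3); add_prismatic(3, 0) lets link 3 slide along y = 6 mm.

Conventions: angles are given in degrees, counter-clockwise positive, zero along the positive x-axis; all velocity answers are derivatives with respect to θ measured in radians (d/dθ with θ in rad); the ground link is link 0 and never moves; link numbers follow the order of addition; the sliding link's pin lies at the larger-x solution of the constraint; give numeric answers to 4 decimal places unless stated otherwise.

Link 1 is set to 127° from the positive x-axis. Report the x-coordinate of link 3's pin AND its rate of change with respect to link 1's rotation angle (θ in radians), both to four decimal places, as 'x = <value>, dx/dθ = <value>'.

geometry: r = 55 mm, L = 185 mm, e = 6 mm
crank pin P = (r cos θ, r sin θ) = (-33.099826, 43.924953)
h = r sin θ − e = 43.924953 − 6 = 37.924953
x = r cos θ + √(L² − h²) = -33.099826 + 181.070975 = 147.971149
dx/dθ = −r sin θ − h·r cos θ/√(L² − h²) (θ in radians; h = 37.924953) = -36.992261

x = 147.9711, dx/dθ = -36.9923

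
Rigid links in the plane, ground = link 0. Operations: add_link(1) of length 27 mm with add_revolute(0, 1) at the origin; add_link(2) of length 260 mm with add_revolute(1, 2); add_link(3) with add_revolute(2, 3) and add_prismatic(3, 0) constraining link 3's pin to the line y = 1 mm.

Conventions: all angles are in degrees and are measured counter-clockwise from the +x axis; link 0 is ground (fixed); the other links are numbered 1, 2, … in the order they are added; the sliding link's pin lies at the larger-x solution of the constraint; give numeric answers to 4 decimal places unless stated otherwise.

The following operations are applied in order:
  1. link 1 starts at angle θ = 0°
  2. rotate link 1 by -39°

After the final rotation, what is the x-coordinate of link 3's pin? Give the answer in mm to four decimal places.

geometry: r = 27 mm, L = 260 mm, e = 1 mm; θ starts at 0°
rotate link 1 by -39°: θ ← 0° -39° = -39°
crank pin P = (r cos θ, r sin θ) = (20.982941, -16.991651)
h = r sin θ − e = -16.991651 − 1 = -17.991651
x = r cos θ + √(L² − h²) = 20.982941 + 259.376754 = 280.359695

280.3597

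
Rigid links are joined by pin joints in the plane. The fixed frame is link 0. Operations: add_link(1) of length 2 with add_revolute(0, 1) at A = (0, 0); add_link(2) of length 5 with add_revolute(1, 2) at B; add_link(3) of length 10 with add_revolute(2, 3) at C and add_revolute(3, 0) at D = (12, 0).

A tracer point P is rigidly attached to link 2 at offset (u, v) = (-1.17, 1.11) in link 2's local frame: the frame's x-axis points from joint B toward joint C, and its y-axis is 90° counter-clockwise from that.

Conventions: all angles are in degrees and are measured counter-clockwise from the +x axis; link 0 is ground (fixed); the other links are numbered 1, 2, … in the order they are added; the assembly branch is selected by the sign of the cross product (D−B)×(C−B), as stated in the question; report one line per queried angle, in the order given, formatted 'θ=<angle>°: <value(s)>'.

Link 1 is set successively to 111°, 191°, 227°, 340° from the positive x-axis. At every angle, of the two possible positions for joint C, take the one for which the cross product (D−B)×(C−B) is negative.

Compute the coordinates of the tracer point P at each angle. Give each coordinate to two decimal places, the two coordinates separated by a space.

A=(0,0), D=(12.00,0)
θ=111°: B = A + 2.00·(cos111°, sin111°) = (-0.7167, 1.8672)
θ=111°: |BD| = 12.8531
θ=111°: circle(B,5.00) ∩ circle(D,10.00): a=3.5090, h=3.5619
θ=111°:   candidates: C₊=(3.2724,4.8816) cross=45.782; C₋=(2.2376,-2.1667) cross=-45.782
θ=111°:   branch - wants cross < 0 → take C=(2.2376,-2.1667) (cross=-45.782)
θ=111°: ex = (C−B)/|BC| = (0.5909,-0.8068); ey = (0.8068,0.5909)
θ=111°: P = B + -1.17·ex + 1.11·ey = (-0.5125,3.4669)
θ=191°: B = A + 2.00·(cos191°, sin191°) = (-1.9633, -0.3816)
θ=191°: |BD| = 13.9685
θ=191°: circle(B,5.00) ∩ circle(D,10.00): a=4.2996, h=2.5521
θ=191°:   candidates: C₊=(2.2650,2.2870) cross=35.649; C₋=(2.4045,-2.8153) cross=-35.649
θ=191°:   branch - wants cross < 0 → take C=(2.4045,-2.8153) (cross=-35.649)
θ=191°: ex = (C−B)/|BC| = (0.8735,-0.4867); ey = (0.4867,0.8735)
θ=191°: P = B + -1.17·ex + 1.11·ey = (-2.4450,1.1575)
θ=227°: B = A + 2.00·(cos227°, sin227°) = (-1.3640, -1.4627)
θ=227°: |BD| = 13.4438
θ=227°: circle(B,5.00) ∩ circle(D,10.00): a=3.9325, h=3.0879
θ=227°:   candidates: C₊=(2.2092,2.0348) cross=41.514; C₋=(2.8811,-4.1044) cross=-41.514
θ=227°:   branch - wants cross < 0 → take C=(2.8811,-4.1044) (cross=-41.514)
θ=227°: ex = (C−B)/|BC| = (0.8490,-0.5283); ey = (0.5283,0.8490)
θ=227°: P = B + -1.17·ex + 1.11·ey = (-1.7709,0.0979)
θ=340°: B = A + 2.00·(cos340°, sin340°) = (1.8794, -0.6840)
θ=340°: |BD| = 10.1437
θ=340°: circle(B,5.00) ∩ circle(D,10.00): a=1.3750, h=4.8072
θ=340°:   candidates: C₊=(2.9271,4.2050) cross=48.763; C₋=(3.5754,-5.3876) cross=-48.763
θ=340°:   branch - wants cross < 0 → take C=(3.5754,-5.3876) (cross=-48.763)
θ=340°: ex = (C−B)/|BC| = (0.3392,-0.9407); ey = (0.9407,0.3392)
θ=340°: P = B + -1.17·ex + 1.11·ey = (2.5267,0.7931)

θ=111°: -0.51 3.47
θ=191°: -2.45 1.16
θ=227°: -1.77 0.10
θ=340°: 2.53 0.79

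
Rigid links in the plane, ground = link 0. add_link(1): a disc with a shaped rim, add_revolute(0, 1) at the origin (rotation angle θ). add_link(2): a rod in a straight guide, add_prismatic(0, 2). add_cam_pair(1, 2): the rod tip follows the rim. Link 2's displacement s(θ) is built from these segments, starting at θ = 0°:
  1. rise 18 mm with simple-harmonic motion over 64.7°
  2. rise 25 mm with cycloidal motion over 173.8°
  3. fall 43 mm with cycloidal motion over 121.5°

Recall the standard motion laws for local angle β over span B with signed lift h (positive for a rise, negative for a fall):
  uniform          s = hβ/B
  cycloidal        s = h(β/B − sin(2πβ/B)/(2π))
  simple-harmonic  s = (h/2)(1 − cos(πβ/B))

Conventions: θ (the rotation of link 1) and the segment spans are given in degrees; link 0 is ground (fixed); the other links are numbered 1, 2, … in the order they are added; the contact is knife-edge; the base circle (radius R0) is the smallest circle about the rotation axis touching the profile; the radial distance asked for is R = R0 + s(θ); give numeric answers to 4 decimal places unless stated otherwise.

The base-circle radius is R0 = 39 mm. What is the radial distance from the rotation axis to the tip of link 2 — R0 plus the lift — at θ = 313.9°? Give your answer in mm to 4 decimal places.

segment 1 (0° to 64.7°, simple-harmonic, h = 18) is passed completely: s = 0.0000 + (18) = 18.0000
segment 2 (64.7° to 238.5°, cycloidal, h = 25) is passed completely: s = 18.0000 + (25) = 43.0000
θ = 313.9° falls in segment 3 (238.5° to 360°, cycloidal, h = -43): β = 313.9 − 238.5 = 75.4°, B = 121.5°; Δs = -43·(0.6206 − sin(2π·0.6206)/(2π)) = -31.3876; s = 43.0000 − 31.3876 = 11.6124
R = R0 + s = 39 + 11.6124 = 50.6124

50.6124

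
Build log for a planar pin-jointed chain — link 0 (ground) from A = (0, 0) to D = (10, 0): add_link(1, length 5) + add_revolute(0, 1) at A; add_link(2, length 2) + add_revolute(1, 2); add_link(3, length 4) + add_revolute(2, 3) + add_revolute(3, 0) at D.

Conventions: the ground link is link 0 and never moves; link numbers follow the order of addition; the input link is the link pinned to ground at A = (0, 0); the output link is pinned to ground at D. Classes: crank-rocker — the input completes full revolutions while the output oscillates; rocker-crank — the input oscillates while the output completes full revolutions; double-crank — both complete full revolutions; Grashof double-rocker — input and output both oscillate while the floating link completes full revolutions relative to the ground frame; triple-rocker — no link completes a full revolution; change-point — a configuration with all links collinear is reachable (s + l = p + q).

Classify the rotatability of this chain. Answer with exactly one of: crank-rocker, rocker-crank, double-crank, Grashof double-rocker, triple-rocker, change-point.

lengths: ground=10, input=5, coupler=2, output=4
sorted: s=2 (shortest), l=10 (longest), p+q=9
s + l = 12 vs p + q = 9
s + l > p + q → non-Grashof → no link fully rotates → triple-rocker

triple-rocker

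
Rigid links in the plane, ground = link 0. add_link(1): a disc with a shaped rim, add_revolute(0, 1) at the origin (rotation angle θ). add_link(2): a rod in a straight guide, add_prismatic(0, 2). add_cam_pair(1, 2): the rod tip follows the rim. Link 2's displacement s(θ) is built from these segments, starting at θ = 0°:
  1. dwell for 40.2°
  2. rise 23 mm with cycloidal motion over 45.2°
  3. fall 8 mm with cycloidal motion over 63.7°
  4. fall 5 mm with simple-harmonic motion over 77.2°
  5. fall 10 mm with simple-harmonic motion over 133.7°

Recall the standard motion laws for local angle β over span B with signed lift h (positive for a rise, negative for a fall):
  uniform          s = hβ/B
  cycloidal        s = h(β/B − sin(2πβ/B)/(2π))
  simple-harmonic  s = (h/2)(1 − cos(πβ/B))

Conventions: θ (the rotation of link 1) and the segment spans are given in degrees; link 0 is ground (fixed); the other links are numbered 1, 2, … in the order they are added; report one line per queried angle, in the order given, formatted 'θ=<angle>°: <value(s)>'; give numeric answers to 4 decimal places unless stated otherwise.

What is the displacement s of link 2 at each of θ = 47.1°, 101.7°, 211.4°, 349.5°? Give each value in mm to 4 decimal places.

segment 1 (0° to 40.2°, dwell): s unchanged at 0.0000
θ = 47.1° falls in segment 2 (40.2° to 85.4°, cycloidal, h = 23): β = 47.1 − 40.2 = 6.9°, B = 45.2°; Δs = 23·(0.1527 − sin(2π·0.1527)/(2π)) = 0.5141; s = 0.0000 + 0.5141 = 0.5141
segment 2 (40.2° to 85.4°, cycloidal, h = 23) is passed completely: s = 0.0000 + (23) = 23.0000
θ = 101.7° falls in segment 3 (85.4° to 149.1°, cycloidal, h = -8): β = 101.7 − 85.4 = 16.3°, B = 63.7°; Δs = -8·(0.2559 − sin(2π·0.2559)/(2π)) = -0.7747; s = 23.0000 − 0.7747 = 22.2253
segment 3 (85.4° to 149.1°, cycloidal, h = -8) is passed completely: s = 23.0000 + (-8) = 15.0000
θ = 211.4° falls in segment 4 (149.1° to 226.3°, simple-harmonic, h = -5): β = 211.4 − 149.1 = 62.3°, B = 77.2°; Δs = -5/2·(1 − cos(π·0.8070)) = -4.5543; s = 15.0000 − 4.5543 = 10.4457
segment 4 (149.1° to 226.3°, simple-harmonic, h = -5) is passed completely: s = 15.0000 + (-5) = 10.0000
θ = 349.5° falls in segment 5 (226.3° to 360°, simple-harmonic, h = -10): β = 349.5 − 226.3 = 123.2°, B = 133.7°; Δs = -10/2·(1 − cos(π·0.9215)) = -9.8486; s = 10.0000 − 9.8486 = 0.1514

θ=47.1°: 0.5141
θ=101.7°: 22.2253
θ=211.4°: 10.4457
θ=349.5°: 0.1514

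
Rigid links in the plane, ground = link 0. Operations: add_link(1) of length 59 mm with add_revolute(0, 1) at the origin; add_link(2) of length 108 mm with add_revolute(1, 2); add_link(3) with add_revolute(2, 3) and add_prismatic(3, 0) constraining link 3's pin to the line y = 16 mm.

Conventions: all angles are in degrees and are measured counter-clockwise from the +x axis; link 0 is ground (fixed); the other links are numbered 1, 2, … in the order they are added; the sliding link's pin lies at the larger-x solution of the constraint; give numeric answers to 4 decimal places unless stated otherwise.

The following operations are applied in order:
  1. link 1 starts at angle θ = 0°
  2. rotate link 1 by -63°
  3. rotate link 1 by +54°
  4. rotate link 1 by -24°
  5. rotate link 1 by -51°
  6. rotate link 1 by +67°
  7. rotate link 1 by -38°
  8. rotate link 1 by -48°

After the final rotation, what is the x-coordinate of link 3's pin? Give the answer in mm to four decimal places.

geometry: r = 59 mm, L = 108 mm, e = 16 mm; θ starts at 0°
rotate link 1 by -63°: θ ← 0° -63° = -63°
rotate link 1 by +54°: θ ← -63° +54° = -9°
rotate link 1 by -24°: θ ← -9° -24° = -33°
rotate link 1 by -51°: θ ← -33° -51° = -84°
rotate link 1 by +67°: θ ← -84° +67° = -17°
rotate link 1 by -38°: θ ← -17° -38° = -55°
rotate link 1 by -48°: θ ← -55° -48° = -103°
crank pin P = (r cos θ, r sin θ) = (-13.272112, -57.487834)
h = r sin θ − e = -57.487834 − 16 = -73.487834
x = r cos θ + √(L² − h²) = -13.272112 + 79.142519 = 65.870407

65.8704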